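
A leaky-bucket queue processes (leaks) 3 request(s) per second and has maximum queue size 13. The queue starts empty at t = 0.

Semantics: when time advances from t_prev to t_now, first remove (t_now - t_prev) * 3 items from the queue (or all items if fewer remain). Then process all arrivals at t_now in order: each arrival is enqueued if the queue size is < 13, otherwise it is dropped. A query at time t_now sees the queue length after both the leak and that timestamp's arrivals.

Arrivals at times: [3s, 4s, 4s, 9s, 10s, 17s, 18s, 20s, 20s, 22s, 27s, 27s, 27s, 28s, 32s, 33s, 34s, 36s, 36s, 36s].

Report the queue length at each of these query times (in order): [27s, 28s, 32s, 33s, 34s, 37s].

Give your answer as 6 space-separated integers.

Queue lengths at query times:
  query t=27s: backlog = 3
  query t=28s: backlog = 1
  query t=32s: backlog = 1
  query t=33s: backlog = 1
  query t=34s: backlog = 1
  query t=37s: backlog = 0

Answer: 3 1 1 1 1 0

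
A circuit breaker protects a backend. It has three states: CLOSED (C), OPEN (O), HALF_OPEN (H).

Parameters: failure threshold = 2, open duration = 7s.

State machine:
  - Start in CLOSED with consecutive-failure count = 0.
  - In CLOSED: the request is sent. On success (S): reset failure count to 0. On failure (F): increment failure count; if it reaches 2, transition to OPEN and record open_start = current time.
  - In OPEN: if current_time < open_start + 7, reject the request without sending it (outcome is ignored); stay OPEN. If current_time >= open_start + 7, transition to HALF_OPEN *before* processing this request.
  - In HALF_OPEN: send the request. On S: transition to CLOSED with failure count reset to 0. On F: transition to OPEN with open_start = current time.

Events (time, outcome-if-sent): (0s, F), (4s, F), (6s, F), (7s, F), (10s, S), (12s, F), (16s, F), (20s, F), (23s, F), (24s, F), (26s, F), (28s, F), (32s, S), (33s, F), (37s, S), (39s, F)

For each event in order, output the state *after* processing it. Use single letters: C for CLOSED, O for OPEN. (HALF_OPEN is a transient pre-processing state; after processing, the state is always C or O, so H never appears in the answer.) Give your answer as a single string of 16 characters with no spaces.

State after each event:
  event#1 t=0s outcome=F: state=CLOSED
  event#2 t=4s outcome=F: state=OPEN
  event#3 t=6s outcome=F: state=OPEN
  event#4 t=7s outcome=F: state=OPEN
  event#5 t=10s outcome=S: state=OPEN
  event#6 t=12s outcome=F: state=OPEN
  event#7 t=16s outcome=F: state=OPEN
  event#8 t=20s outcome=F: state=OPEN
  event#9 t=23s outcome=F: state=OPEN
  event#10 t=24s outcome=F: state=OPEN
  event#11 t=26s outcome=F: state=OPEN
  event#12 t=28s outcome=F: state=OPEN
  event#13 t=32s outcome=S: state=OPEN
  event#14 t=33s outcome=F: state=OPEN
  event#15 t=37s outcome=S: state=CLOSED
  event#16 t=39s outcome=F: state=CLOSED

Answer: COOOOOOOOOOOOOCC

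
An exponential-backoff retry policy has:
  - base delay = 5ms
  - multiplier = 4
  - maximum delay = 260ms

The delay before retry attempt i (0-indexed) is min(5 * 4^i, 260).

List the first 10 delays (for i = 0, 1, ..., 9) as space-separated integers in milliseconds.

Answer: 5 20 80 260 260 260 260 260 260 260

Derivation:
Computing each delay:
  i=0: min(5*4^0, 260) = 5
  i=1: min(5*4^1, 260) = 20
  i=2: min(5*4^2, 260) = 80
  i=3: min(5*4^3, 260) = 260
  i=4: min(5*4^4, 260) = 260
  i=5: min(5*4^5, 260) = 260
  i=6: min(5*4^6, 260) = 260
  i=7: min(5*4^7, 260) = 260
  i=8: min(5*4^8, 260) = 260
  i=9: min(5*4^9, 260) = 260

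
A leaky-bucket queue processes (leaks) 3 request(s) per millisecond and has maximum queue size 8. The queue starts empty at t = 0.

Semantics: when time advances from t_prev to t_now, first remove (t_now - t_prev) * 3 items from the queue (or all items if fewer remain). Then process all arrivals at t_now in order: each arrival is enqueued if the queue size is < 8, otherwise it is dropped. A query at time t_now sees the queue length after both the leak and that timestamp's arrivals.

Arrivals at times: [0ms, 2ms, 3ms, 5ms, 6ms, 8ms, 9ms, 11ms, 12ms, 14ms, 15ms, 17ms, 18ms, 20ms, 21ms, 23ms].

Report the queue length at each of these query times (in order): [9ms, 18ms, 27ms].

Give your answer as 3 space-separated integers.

Queue lengths at query times:
  query t=9ms: backlog = 1
  query t=18ms: backlog = 1
  query t=27ms: backlog = 0

Answer: 1 1 0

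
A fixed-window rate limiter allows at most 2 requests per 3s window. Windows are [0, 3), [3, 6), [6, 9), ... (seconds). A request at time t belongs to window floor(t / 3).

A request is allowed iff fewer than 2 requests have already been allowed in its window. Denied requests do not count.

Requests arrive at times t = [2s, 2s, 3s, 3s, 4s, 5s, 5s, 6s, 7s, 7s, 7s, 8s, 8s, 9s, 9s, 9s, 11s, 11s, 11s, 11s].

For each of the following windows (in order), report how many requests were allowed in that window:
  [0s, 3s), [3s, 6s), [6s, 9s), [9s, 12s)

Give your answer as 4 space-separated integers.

Answer: 2 2 2 2

Derivation:
Processing requests:
  req#1 t=2s (window 0): ALLOW
  req#2 t=2s (window 0): ALLOW
  req#3 t=3s (window 1): ALLOW
  req#4 t=3s (window 1): ALLOW
  req#5 t=4s (window 1): DENY
  req#6 t=5s (window 1): DENY
  req#7 t=5s (window 1): DENY
  req#8 t=6s (window 2): ALLOW
  req#9 t=7s (window 2): ALLOW
  req#10 t=7s (window 2): DENY
  req#11 t=7s (window 2): DENY
  req#12 t=8s (window 2): DENY
  req#13 t=8s (window 2): DENY
  req#14 t=9s (window 3): ALLOW
  req#15 t=9s (window 3): ALLOW
  req#16 t=9s (window 3): DENY
  req#17 t=11s (window 3): DENY
  req#18 t=11s (window 3): DENY
  req#19 t=11s (window 3): DENY
  req#20 t=11s (window 3): DENY

Allowed counts by window: 2 2 2 2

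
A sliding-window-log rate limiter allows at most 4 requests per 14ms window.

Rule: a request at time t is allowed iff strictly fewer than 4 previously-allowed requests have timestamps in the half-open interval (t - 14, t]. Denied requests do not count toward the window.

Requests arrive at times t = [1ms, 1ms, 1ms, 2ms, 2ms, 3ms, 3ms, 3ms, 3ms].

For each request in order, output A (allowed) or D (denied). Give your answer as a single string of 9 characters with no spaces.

Answer: AAAADDDDD

Derivation:
Tracking allowed requests in the window:
  req#1 t=1ms: ALLOW
  req#2 t=1ms: ALLOW
  req#3 t=1ms: ALLOW
  req#4 t=2ms: ALLOW
  req#5 t=2ms: DENY
  req#6 t=3ms: DENY
  req#7 t=3ms: DENY
  req#8 t=3ms: DENY
  req#9 t=3ms: DENY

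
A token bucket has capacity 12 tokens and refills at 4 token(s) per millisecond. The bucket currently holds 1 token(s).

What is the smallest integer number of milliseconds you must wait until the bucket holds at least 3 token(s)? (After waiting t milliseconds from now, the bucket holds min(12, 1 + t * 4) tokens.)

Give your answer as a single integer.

Answer: 1

Derivation:
Need 1 + t * 4 >= 3, so t >= 2/4.
Smallest integer t = ceil(2/4) = 1.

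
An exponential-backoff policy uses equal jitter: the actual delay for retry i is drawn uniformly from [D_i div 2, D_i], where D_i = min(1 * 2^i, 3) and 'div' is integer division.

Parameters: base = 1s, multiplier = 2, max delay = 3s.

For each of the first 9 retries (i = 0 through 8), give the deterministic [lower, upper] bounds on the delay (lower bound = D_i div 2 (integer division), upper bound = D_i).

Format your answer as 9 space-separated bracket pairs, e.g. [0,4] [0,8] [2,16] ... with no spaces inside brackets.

Computing bounds per retry:
  i=0: D_i=min(1*2^0,3)=1, bounds=[0,1]
  i=1: D_i=min(1*2^1,3)=2, bounds=[1,2]
  i=2: D_i=min(1*2^2,3)=3, bounds=[1,3]
  i=3: D_i=min(1*2^3,3)=3, bounds=[1,3]
  i=4: D_i=min(1*2^4,3)=3, bounds=[1,3]
  i=5: D_i=min(1*2^5,3)=3, bounds=[1,3]
  i=6: D_i=min(1*2^6,3)=3, bounds=[1,3]
  i=7: D_i=min(1*2^7,3)=3, bounds=[1,3]
  i=8: D_i=min(1*2^8,3)=3, bounds=[1,3]

Answer: [0,1] [1,2] [1,3] [1,3] [1,3] [1,3] [1,3] [1,3] [1,3]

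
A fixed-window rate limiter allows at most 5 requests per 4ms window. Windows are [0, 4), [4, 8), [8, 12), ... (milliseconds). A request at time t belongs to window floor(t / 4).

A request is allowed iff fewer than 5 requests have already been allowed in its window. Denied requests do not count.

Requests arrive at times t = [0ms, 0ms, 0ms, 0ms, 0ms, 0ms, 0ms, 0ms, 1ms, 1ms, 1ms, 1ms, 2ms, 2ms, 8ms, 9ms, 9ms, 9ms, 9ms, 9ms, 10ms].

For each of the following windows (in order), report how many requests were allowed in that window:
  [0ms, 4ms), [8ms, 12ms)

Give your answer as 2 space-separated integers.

Answer: 5 5

Derivation:
Processing requests:
  req#1 t=0ms (window 0): ALLOW
  req#2 t=0ms (window 0): ALLOW
  req#3 t=0ms (window 0): ALLOW
  req#4 t=0ms (window 0): ALLOW
  req#5 t=0ms (window 0): ALLOW
  req#6 t=0ms (window 0): DENY
  req#7 t=0ms (window 0): DENY
  req#8 t=0ms (window 0): DENY
  req#9 t=1ms (window 0): DENY
  req#10 t=1ms (window 0): DENY
  req#11 t=1ms (window 0): DENY
  req#12 t=1ms (window 0): DENY
  req#13 t=2ms (window 0): DENY
  req#14 t=2ms (window 0): DENY
  req#15 t=8ms (window 2): ALLOW
  req#16 t=9ms (window 2): ALLOW
  req#17 t=9ms (window 2): ALLOW
  req#18 t=9ms (window 2): ALLOW
  req#19 t=9ms (window 2): ALLOW
  req#20 t=9ms (window 2): DENY
  req#21 t=10ms (window 2): DENY

Allowed counts by window: 5 5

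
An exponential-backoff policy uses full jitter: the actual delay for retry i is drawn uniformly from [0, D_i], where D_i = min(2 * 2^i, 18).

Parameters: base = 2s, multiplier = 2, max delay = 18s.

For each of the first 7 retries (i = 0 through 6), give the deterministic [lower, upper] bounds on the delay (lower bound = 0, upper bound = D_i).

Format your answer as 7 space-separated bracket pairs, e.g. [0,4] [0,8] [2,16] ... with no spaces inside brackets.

Answer: [0,2] [0,4] [0,8] [0,16] [0,18] [0,18] [0,18]

Derivation:
Computing bounds per retry:
  i=0: D_i=min(2*2^0,18)=2, bounds=[0,2]
  i=1: D_i=min(2*2^1,18)=4, bounds=[0,4]
  i=2: D_i=min(2*2^2,18)=8, bounds=[0,8]
  i=3: D_i=min(2*2^3,18)=16, bounds=[0,16]
  i=4: D_i=min(2*2^4,18)=18, bounds=[0,18]
  i=5: D_i=min(2*2^5,18)=18, bounds=[0,18]
  i=6: D_i=min(2*2^6,18)=18, bounds=[0,18]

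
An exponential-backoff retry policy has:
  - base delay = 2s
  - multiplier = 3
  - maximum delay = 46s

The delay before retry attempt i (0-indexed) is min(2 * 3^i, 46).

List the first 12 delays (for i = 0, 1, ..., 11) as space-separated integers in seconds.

Answer: 2 6 18 46 46 46 46 46 46 46 46 46

Derivation:
Computing each delay:
  i=0: min(2*3^0, 46) = 2
  i=1: min(2*3^1, 46) = 6
  i=2: min(2*3^2, 46) = 18
  i=3: min(2*3^3, 46) = 46
  i=4: min(2*3^4, 46) = 46
  i=5: min(2*3^5, 46) = 46
  i=6: min(2*3^6, 46) = 46
  i=7: min(2*3^7, 46) = 46
  i=8: min(2*3^8, 46) = 46
  i=9: min(2*3^9, 46) = 46
  i=10: min(2*3^10, 46) = 46
  i=11: min(2*3^11, 46) = 46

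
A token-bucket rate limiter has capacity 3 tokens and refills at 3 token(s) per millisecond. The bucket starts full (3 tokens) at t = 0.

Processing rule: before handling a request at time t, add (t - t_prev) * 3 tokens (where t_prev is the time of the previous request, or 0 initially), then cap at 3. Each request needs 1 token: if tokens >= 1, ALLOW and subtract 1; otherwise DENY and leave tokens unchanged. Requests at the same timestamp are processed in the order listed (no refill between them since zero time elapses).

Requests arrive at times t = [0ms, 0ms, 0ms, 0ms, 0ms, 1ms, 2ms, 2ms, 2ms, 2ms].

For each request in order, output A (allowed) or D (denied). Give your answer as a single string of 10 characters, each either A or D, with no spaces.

Answer: AAADDAAAAD

Derivation:
Simulating step by step:
  req#1 t=0ms: ALLOW
  req#2 t=0ms: ALLOW
  req#3 t=0ms: ALLOW
  req#4 t=0ms: DENY
  req#5 t=0ms: DENY
  req#6 t=1ms: ALLOW
  req#7 t=2ms: ALLOW
  req#8 t=2ms: ALLOW
  req#9 t=2ms: ALLOW
  req#10 t=2ms: DENY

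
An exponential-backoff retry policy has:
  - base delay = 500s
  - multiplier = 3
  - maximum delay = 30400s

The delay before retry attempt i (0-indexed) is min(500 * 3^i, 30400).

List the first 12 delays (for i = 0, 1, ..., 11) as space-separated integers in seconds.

Answer: 500 1500 4500 13500 30400 30400 30400 30400 30400 30400 30400 30400

Derivation:
Computing each delay:
  i=0: min(500*3^0, 30400) = 500
  i=1: min(500*3^1, 30400) = 1500
  i=2: min(500*3^2, 30400) = 4500
  i=3: min(500*3^3, 30400) = 13500
  i=4: min(500*3^4, 30400) = 30400
  i=5: min(500*3^5, 30400) = 30400
  i=6: min(500*3^6, 30400) = 30400
  i=7: min(500*3^7, 30400) = 30400
  i=8: min(500*3^8, 30400) = 30400
  i=9: min(500*3^9, 30400) = 30400
  i=10: min(500*3^10, 30400) = 30400
  i=11: min(500*3^11, 30400) = 30400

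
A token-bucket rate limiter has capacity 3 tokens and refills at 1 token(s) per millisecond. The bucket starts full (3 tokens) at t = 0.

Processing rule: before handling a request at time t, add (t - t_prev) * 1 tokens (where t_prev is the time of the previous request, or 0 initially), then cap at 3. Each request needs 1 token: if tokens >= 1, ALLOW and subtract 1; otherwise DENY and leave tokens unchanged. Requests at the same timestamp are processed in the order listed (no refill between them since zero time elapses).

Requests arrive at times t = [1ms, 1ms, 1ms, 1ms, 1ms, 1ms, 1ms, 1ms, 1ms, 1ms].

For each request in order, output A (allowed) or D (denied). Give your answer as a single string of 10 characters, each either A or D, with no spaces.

Simulating step by step:
  req#1 t=1ms: ALLOW
  req#2 t=1ms: ALLOW
  req#3 t=1ms: ALLOW
  req#4 t=1ms: DENY
  req#5 t=1ms: DENY
  req#6 t=1ms: DENY
  req#7 t=1ms: DENY
  req#8 t=1ms: DENY
  req#9 t=1ms: DENY
  req#10 t=1ms: DENY

Answer: AAADDDDDDD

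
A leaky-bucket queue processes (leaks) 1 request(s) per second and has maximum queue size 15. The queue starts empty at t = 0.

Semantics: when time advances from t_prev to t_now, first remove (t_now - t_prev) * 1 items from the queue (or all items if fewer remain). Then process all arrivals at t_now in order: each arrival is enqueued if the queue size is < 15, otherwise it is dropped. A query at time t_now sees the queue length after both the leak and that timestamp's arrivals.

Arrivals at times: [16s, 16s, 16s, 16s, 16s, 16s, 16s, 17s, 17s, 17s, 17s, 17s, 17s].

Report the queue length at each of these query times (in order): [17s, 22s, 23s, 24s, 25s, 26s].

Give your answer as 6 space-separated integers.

Answer: 12 7 6 5 4 3

Derivation:
Queue lengths at query times:
  query t=17s: backlog = 12
  query t=22s: backlog = 7
  query t=23s: backlog = 6
  query t=24s: backlog = 5
  query t=25s: backlog = 4
  query t=26s: backlog = 3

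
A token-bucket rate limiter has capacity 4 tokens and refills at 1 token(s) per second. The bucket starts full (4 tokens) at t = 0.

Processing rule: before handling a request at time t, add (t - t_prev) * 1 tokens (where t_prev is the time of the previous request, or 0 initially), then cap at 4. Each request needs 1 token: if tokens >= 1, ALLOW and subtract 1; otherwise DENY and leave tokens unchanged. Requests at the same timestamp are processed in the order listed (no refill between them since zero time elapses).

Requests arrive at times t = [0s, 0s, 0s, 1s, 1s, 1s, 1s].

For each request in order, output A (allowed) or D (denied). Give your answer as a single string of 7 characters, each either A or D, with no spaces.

Answer: AAAAADD

Derivation:
Simulating step by step:
  req#1 t=0s: ALLOW
  req#2 t=0s: ALLOW
  req#3 t=0s: ALLOW
  req#4 t=1s: ALLOW
  req#5 t=1s: ALLOW
  req#6 t=1s: DENY
  req#7 t=1s: DENY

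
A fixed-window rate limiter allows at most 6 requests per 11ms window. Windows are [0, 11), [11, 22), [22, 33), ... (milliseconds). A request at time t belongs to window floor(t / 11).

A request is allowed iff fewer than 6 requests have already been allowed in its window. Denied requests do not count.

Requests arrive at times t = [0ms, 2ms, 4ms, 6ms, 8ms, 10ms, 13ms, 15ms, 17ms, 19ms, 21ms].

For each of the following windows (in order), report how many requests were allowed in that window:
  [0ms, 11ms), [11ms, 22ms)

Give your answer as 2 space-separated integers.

Processing requests:
  req#1 t=0ms (window 0): ALLOW
  req#2 t=2ms (window 0): ALLOW
  req#3 t=4ms (window 0): ALLOW
  req#4 t=6ms (window 0): ALLOW
  req#5 t=8ms (window 0): ALLOW
  req#6 t=10ms (window 0): ALLOW
  req#7 t=13ms (window 1): ALLOW
  req#8 t=15ms (window 1): ALLOW
  req#9 t=17ms (window 1): ALLOW
  req#10 t=19ms (window 1): ALLOW
  req#11 t=21ms (window 1): ALLOW

Allowed counts by window: 6 5

Answer: 6 5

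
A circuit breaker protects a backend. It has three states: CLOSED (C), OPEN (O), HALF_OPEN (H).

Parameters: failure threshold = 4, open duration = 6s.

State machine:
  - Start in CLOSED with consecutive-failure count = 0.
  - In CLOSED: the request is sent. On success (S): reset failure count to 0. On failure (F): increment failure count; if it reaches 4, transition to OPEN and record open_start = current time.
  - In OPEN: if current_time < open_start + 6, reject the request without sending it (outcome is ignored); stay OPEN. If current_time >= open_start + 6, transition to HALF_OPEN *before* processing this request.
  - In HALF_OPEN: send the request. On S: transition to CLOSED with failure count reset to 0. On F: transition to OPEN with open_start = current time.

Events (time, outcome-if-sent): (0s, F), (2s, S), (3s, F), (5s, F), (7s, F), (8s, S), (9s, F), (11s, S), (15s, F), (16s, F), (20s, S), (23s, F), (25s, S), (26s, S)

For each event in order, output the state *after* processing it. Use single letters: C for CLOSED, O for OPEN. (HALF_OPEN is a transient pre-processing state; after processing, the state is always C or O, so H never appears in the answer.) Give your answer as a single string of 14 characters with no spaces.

State after each event:
  event#1 t=0s outcome=F: state=CLOSED
  event#2 t=2s outcome=S: state=CLOSED
  event#3 t=3s outcome=F: state=CLOSED
  event#4 t=5s outcome=F: state=CLOSED
  event#5 t=7s outcome=F: state=CLOSED
  event#6 t=8s outcome=S: state=CLOSED
  event#7 t=9s outcome=F: state=CLOSED
  event#8 t=11s outcome=S: state=CLOSED
  event#9 t=15s outcome=F: state=CLOSED
  event#10 t=16s outcome=F: state=CLOSED
  event#11 t=20s outcome=S: state=CLOSED
  event#12 t=23s outcome=F: state=CLOSED
  event#13 t=25s outcome=S: state=CLOSED
  event#14 t=26s outcome=S: state=CLOSED

Answer: CCCCCCCCCCCCCC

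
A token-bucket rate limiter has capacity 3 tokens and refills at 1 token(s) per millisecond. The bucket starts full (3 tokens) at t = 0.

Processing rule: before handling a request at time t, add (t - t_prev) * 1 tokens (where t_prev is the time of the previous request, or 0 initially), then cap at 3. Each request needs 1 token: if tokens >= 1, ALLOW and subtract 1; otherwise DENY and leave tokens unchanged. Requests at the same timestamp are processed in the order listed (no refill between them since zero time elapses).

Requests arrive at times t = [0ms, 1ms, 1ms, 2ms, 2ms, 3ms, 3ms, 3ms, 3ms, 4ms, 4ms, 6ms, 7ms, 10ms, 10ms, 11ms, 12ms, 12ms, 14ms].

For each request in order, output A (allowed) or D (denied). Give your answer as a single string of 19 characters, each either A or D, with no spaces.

Simulating step by step:
  req#1 t=0ms: ALLOW
  req#2 t=1ms: ALLOW
  req#3 t=1ms: ALLOW
  req#4 t=2ms: ALLOW
  req#5 t=2ms: ALLOW
  req#6 t=3ms: ALLOW
  req#7 t=3ms: DENY
  req#8 t=3ms: DENY
  req#9 t=3ms: DENY
  req#10 t=4ms: ALLOW
  req#11 t=4ms: DENY
  req#12 t=6ms: ALLOW
  req#13 t=7ms: ALLOW
  req#14 t=10ms: ALLOW
  req#15 t=10ms: ALLOW
  req#16 t=11ms: ALLOW
  req#17 t=12ms: ALLOW
  req#18 t=12ms: ALLOW
  req#19 t=14ms: ALLOW

Answer: AAAAAADDDADAAAAAAAA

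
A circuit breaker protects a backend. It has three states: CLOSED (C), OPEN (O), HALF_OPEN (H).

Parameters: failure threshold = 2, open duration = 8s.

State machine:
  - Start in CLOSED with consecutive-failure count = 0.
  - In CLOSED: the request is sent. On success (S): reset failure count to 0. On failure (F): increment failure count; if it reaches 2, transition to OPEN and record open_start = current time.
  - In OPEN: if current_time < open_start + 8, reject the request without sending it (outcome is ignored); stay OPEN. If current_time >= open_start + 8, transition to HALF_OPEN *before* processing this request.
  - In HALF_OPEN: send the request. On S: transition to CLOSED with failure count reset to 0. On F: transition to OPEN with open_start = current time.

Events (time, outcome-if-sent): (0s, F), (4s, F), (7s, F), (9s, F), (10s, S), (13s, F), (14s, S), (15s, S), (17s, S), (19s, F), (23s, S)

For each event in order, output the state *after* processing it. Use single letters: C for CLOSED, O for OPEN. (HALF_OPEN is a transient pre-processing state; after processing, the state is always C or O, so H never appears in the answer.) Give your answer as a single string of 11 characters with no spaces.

Answer: COOOOOOOOOC

Derivation:
State after each event:
  event#1 t=0s outcome=F: state=CLOSED
  event#2 t=4s outcome=F: state=OPEN
  event#3 t=7s outcome=F: state=OPEN
  event#4 t=9s outcome=F: state=OPEN
  event#5 t=10s outcome=S: state=OPEN
  event#6 t=13s outcome=F: state=OPEN
  event#7 t=14s outcome=S: state=OPEN
  event#8 t=15s outcome=S: state=OPEN
  event#9 t=17s outcome=S: state=OPEN
  event#10 t=19s outcome=F: state=OPEN
  event#11 t=23s outcome=S: state=CLOSED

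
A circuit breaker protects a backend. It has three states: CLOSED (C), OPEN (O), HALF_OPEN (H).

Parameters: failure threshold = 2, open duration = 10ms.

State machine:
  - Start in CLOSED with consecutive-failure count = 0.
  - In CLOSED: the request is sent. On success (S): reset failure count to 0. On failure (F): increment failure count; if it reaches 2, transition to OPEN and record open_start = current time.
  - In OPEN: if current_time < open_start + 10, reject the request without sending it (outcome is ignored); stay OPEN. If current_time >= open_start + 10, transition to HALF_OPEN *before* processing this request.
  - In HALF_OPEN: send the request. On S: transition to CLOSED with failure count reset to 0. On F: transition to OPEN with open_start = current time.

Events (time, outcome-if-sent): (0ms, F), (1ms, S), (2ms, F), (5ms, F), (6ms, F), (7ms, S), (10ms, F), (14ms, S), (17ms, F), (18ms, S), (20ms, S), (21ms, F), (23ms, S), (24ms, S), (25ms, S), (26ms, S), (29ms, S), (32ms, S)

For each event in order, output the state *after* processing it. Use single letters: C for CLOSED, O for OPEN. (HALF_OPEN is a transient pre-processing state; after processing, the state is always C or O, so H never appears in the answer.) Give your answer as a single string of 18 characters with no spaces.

Answer: CCCOOOOOOOOOOOOOCC

Derivation:
State after each event:
  event#1 t=0ms outcome=F: state=CLOSED
  event#2 t=1ms outcome=S: state=CLOSED
  event#3 t=2ms outcome=F: state=CLOSED
  event#4 t=5ms outcome=F: state=OPEN
  event#5 t=6ms outcome=F: state=OPEN
  event#6 t=7ms outcome=S: state=OPEN
  event#7 t=10ms outcome=F: state=OPEN
  event#8 t=14ms outcome=S: state=OPEN
  event#9 t=17ms outcome=F: state=OPEN
  event#10 t=18ms outcome=S: state=OPEN
  event#11 t=20ms outcome=S: state=OPEN
  event#12 t=21ms outcome=F: state=OPEN
  event#13 t=23ms outcome=S: state=OPEN
  event#14 t=24ms outcome=S: state=OPEN
  event#15 t=25ms outcome=S: state=OPEN
  event#16 t=26ms outcome=S: state=OPEN
  event#17 t=29ms outcome=S: state=CLOSED
  event#18 t=32ms outcome=S: state=CLOSED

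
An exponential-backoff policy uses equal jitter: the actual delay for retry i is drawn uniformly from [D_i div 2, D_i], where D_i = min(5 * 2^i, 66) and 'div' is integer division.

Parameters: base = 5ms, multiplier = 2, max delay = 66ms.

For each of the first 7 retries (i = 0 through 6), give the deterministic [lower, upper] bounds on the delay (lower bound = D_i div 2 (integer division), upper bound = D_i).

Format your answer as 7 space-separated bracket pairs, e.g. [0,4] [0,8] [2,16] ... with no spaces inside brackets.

Answer: [2,5] [5,10] [10,20] [20,40] [33,66] [33,66] [33,66]

Derivation:
Computing bounds per retry:
  i=0: D_i=min(5*2^0,66)=5, bounds=[2,5]
  i=1: D_i=min(5*2^1,66)=10, bounds=[5,10]
  i=2: D_i=min(5*2^2,66)=20, bounds=[10,20]
  i=3: D_i=min(5*2^3,66)=40, bounds=[20,40]
  i=4: D_i=min(5*2^4,66)=66, bounds=[33,66]
  i=5: D_i=min(5*2^5,66)=66, bounds=[33,66]
  i=6: D_i=min(5*2^6,66)=66, bounds=[33,66]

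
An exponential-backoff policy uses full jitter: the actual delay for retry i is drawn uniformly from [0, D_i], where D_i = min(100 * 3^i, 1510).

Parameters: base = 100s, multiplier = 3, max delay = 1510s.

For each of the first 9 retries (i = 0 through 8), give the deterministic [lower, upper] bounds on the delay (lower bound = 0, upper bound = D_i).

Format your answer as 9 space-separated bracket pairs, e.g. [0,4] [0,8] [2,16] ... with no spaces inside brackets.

Answer: [0,100] [0,300] [0,900] [0,1510] [0,1510] [0,1510] [0,1510] [0,1510] [0,1510]

Derivation:
Computing bounds per retry:
  i=0: D_i=min(100*3^0,1510)=100, bounds=[0,100]
  i=1: D_i=min(100*3^1,1510)=300, bounds=[0,300]
  i=2: D_i=min(100*3^2,1510)=900, bounds=[0,900]
  i=3: D_i=min(100*3^3,1510)=1510, bounds=[0,1510]
  i=4: D_i=min(100*3^4,1510)=1510, bounds=[0,1510]
  i=5: D_i=min(100*3^5,1510)=1510, bounds=[0,1510]
  i=6: D_i=min(100*3^6,1510)=1510, bounds=[0,1510]
  i=7: D_i=min(100*3^7,1510)=1510, bounds=[0,1510]
  i=8: D_i=min(100*3^8,1510)=1510, bounds=[0,1510]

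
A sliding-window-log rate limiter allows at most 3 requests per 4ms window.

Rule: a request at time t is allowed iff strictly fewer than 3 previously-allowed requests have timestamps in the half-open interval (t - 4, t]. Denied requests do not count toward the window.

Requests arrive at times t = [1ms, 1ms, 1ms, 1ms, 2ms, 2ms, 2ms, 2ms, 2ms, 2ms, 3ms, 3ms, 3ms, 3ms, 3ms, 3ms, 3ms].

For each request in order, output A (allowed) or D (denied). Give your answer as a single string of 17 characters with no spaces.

Tracking allowed requests in the window:
  req#1 t=1ms: ALLOW
  req#2 t=1ms: ALLOW
  req#3 t=1ms: ALLOW
  req#4 t=1ms: DENY
  req#5 t=2ms: DENY
  req#6 t=2ms: DENY
  req#7 t=2ms: DENY
  req#8 t=2ms: DENY
  req#9 t=2ms: DENY
  req#10 t=2ms: DENY
  req#11 t=3ms: DENY
  req#12 t=3ms: DENY
  req#13 t=3ms: DENY
  req#14 t=3ms: DENY
  req#15 t=3ms: DENY
  req#16 t=3ms: DENY
  req#17 t=3ms: DENY

Answer: AAADDDDDDDDDDDDDD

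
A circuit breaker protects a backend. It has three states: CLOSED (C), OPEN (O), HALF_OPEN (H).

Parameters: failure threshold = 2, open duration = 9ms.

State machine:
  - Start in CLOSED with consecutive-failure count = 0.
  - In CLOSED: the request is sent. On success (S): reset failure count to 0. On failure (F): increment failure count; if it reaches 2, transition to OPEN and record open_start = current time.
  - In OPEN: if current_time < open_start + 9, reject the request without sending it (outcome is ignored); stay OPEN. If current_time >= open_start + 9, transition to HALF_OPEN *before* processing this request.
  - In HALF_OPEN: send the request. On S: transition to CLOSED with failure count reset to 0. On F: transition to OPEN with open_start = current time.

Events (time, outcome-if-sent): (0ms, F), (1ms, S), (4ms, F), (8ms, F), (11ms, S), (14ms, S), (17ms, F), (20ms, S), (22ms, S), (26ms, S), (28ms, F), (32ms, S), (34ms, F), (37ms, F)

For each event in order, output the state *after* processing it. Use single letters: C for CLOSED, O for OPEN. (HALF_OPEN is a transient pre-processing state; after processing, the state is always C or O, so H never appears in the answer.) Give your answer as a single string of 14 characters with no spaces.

State after each event:
  event#1 t=0ms outcome=F: state=CLOSED
  event#2 t=1ms outcome=S: state=CLOSED
  event#3 t=4ms outcome=F: state=CLOSED
  event#4 t=8ms outcome=F: state=OPEN
  event#5 t=11ms outcome=S: state=OPEN
  event#6 t=14ms outcome=S: state=OPEN
  event#7 t=17ms outcome=F: state=OPEN
  event#8 t=20ms outcome=S: state=OPEN
  event#9 t=22ms outcome=S: state=OPEN
  event#10 t=26ms outcome=S: state=CLOSED
  event#11 t=28ms outcome=F: state=CLOSED
  event#12 t=32ms outcome=S: state=CLOSED
  event#13 t=34ms outcome=F: state=CLOSED
  event#14 t=37ms outcome=F: state=OPEN

Answer: CCCOOOOOOCCCCO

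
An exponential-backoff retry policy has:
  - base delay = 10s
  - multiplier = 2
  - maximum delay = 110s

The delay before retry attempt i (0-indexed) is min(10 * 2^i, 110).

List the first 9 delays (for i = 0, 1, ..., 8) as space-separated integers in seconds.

Answer: 10 20 40 80 110 110 110 110 110

Derivation:
Computing each delay:
  i=0: min(10*2^0, 110) = 10
  i=1: min(10*2^1, 110) = 20
  i=2: min(10*2^2, 110) = 40
  i=3: min(10*2^3, 110) = 80
  i=4: min(10*2^4, 110) = 110
  i=5: min(10*2^5, 110) = 110
  i=6: min(10*2^6, 110) = 110
  i=7: min(10*2^7, 110) = 110
  i=8: min(10*2^8, 110) = 110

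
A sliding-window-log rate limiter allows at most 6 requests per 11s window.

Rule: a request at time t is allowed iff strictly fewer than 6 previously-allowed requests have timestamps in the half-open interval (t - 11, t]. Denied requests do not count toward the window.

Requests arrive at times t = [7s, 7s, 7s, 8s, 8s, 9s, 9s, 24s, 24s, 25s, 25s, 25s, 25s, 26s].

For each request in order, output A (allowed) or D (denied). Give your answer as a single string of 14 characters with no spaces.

Tracking allowed requests in the window:
  req#1 t=7s: ALLOW
  req#2 t=7s: ALLOW
  req#3 t=7s: ALLOW
  req#4 t=8s: ALLOW
  req#5 t=8s: ALLOW
  req#6 t=9s: ALLOW
  req#7 t=9s: DENY
  req#8 t=24s: ALLOW
  req#9 t=24s: ALLOW
  req#10 t=25s: ALLOW
  req#11 t=25s: ALLOW
  req#12 t=25s: ALLOW
  req#13 t=25s: ALLOW
  req#14 t=26s: DENY

Answer: AAAAAADAAAAAAD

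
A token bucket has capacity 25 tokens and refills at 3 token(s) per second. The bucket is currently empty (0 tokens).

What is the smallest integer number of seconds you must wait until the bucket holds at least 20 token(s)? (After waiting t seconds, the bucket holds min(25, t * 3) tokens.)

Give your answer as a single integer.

Answer: 7

Derivation:
Need t * 3 >= 20, so t >= 20/3.
Smallest integer t = ceil(20/3) = 7.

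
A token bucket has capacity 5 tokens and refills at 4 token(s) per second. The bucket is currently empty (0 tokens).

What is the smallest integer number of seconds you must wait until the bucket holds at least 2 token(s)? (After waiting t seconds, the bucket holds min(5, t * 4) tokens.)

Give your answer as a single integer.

Need t * 4 >= 2, so t >= 2/4.
Smallest integer t = ceil(2/4) = 1.

Answer: 1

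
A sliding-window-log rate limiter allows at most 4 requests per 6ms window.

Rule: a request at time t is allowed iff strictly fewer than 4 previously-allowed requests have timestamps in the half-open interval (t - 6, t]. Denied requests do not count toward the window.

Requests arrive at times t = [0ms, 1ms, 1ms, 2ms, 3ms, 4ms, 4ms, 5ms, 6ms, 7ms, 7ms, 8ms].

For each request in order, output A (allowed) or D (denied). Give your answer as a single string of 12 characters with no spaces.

Answer: AAAADDDDAAAA

Derivation:
Tracking allowed requests in the window:
  req#1 t=0ms: ALLOW
  req#2 t=1ms: ALLOW
  req#3 t=1ms: ALLOW
  req#4 t=2ms: ALLOW
  req#5 t=3ms: DENY
  req#6 t=4ms: DENY
  req#7 t=4ms: DENY
  req#8 t=5ms: DENY
  req#9 t=6ms: ALLOW
  req#10 t=7ms: ALLOW
  req#11 t=7ms: ALLOW
  req#12 t=8ms: ALLOW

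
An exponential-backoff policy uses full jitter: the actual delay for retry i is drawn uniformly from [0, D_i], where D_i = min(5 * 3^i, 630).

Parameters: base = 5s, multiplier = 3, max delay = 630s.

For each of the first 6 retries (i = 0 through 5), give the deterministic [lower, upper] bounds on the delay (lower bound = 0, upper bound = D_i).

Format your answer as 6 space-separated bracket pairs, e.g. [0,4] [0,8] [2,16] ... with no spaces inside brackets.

Computing bounds per retry:
  i=0: D_i=min(5*3^0,630)=5, bounds=[0,5]
  i=1: D_i=min(5*3^1,630)=15, bounds=[0,15]
  i=2: D_i=min(5*3^2,630)=45, bounds=[0,45]
  i=3: D_i=min(5*3^3,630)=135, bounds=[0,135]
  i=4: D_i=min(5*3^4,630)=405, bounds=[0,405]
  i=5: D_i=min(5*3^5,630)=630, bounds=[0,630]

Answer: [0,5] [0,15] [0,45] [0,135] [0,405] [0,630]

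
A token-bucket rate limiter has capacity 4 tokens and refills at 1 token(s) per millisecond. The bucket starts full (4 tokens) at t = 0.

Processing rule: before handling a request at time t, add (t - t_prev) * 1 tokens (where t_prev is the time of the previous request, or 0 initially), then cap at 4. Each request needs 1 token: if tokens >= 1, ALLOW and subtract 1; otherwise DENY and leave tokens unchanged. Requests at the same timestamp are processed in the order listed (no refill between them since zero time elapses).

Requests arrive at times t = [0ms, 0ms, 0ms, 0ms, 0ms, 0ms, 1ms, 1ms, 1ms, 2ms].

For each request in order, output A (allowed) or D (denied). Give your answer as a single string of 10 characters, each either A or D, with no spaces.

Simulating step by step:
  req#1 t=0ms: ALLOW
  req#2 t=0ms: ALLOW
  req#3 t=0ms: ALLOW
  req#4 t=0ms: ALLOW
  req#5 t=0ms: DENY
  req#6 t=0ms: DENY
  req#7 t=1ms: ALLOW
  req#8 t=1ms: DENY
  req#9 t=1ms: DENY
  req#10 t=2ms: ALLOW

Answer: AAAADDADDA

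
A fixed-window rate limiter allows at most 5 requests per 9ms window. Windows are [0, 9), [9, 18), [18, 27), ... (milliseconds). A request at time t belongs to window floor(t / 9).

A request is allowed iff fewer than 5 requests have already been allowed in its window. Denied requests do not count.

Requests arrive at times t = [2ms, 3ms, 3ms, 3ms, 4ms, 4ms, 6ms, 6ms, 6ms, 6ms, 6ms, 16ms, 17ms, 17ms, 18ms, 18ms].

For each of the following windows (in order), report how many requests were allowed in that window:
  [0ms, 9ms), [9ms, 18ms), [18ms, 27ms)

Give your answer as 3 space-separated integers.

Answer: 5 3 2

Derivation:
Processing requests:
  req#1 t=2ms (window 0): ALLOW
  req#2 t=3ms (window 0): ALLOW
  req#3 t=3ms (window 0): ALLOW
  req#4 t=3ms (window 0): ALLOW
  req#5 t=4ms (window 0): ALLOW
  req#6 t=4ms (window 0): DENY
  req#7 t=6ms (window 0): DENY
  req#8 t=6ms (window 0): DENY
  req#9 t=6ms (window 0): DENY
  req#10 t=6ms (window 0): DENY
  req#11 t=6ms (window 0): DENY
  req#12 t=16ms (window 1): ALLOW
  req#13 t=17ms (window 1): ALLOW
  req#14 t=17ms (window 1): ALLOW
  req#15 t=18ms (window 2): ALLOW
  req#16 t=18ms (window 2): ALLOW

Allowed counts by window: 5 3 2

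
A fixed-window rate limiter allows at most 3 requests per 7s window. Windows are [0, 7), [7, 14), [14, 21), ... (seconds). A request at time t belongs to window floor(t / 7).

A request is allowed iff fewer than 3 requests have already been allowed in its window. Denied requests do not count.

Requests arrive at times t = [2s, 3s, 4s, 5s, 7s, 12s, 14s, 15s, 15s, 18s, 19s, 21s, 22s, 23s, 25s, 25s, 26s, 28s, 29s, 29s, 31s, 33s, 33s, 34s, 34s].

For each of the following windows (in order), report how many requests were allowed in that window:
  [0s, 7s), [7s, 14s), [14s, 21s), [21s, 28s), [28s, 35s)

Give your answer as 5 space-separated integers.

Answer: 3 2 3 3 3

Derivation:
Processing requests:
  req#1 t=2s (window 0): ALLOW
  req#2 t=3s (window 0): ALLOW
  req#3 t=4s (window 0): ALLOW
  req#4 t=5s (window 0): DENY
  req#5 t=7s (window 1): ALLOW
  req#6 t=12s (window 1): ALLOW
  req#7 t=14s (window 2): ALLOW
  req#8 t=15s (window 2): ALLOW
  req#9 t=15s (window 2): ALLOW
  req#10 t=18s (window 2): DENY
  req#11 t=19s (window 2): DENY
  req#12 t=21s (window 3): ALLOW
  req#13 t=22s (window 3): ALLOW
  req#14 t=23s (window 3): ALLOW
  req#15 t=25s (window 3): DENY
  req#16 t=25s (window 3): DENY
  req#17 t=26s (window 3): DENY
  req#18 t=28s (window 4): ALLOW
  req#19 t=29s (window 4): ALLOW
  req#20 t=29s (window 4): ALLOW
  req#21 t=31s (window 4): DENY
  req#22 t=33s (window 4): DENY
  req#23 t=33s (window 4): DENY
  req#24 t=34s (window 4): DENY
  req#25 t=34s (window 4): DENY

Allowed counts by window: 3 2 3 3 3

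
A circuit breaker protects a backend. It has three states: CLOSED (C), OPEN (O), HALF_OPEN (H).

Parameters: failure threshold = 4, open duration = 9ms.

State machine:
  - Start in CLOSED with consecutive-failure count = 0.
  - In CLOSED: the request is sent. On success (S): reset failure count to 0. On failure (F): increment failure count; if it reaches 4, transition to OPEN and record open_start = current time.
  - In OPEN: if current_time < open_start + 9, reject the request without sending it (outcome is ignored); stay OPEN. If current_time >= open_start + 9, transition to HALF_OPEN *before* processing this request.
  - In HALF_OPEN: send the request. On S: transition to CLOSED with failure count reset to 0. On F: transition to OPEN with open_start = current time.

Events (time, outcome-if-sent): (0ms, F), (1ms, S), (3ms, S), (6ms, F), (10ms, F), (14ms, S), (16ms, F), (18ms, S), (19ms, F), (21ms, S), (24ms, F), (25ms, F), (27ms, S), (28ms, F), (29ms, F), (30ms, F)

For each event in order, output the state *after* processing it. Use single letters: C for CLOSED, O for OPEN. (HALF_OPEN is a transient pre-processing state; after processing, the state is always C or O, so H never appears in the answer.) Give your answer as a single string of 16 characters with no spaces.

Answer: CCCCCCCCCCCCCCCC

Derivation:
State after each event:
  event#1 t=0ms outcome=F: state=CLOSED
  event#2 t=1ms outcome=S: state=CLOSED
  event#3 t=3ms outcome=S: state=CLOSED
  event#4 t=6ms outcome=F: state=CLOSED
  event#5 t=10ms outcome=F: state=CLOSED
  event#6 t=14ms outcome=S: state=CLOSED
  event#7 t=16ms outcome=F: state=CLOSED
  event#8 t=18ms outcome=S: state=CLOSED
  event#9 t=19ms outcome=F: state=CLOSED
  event#10 t=21ms outcome=S: state=CLOSED
  event#11 t=24ms outcome=F: state=CLOSED
  event#12 t=25ms outcome=F: state=CLOSED
  event#13 t=27ms outcome=S: state=CLOSED
  event#14 t=28ms outcome=F: state=CLOSED
  event#15 t=29ms outcome=F: state=CLOSED
  event#16 t=30ms outcome=F: state=CLOSED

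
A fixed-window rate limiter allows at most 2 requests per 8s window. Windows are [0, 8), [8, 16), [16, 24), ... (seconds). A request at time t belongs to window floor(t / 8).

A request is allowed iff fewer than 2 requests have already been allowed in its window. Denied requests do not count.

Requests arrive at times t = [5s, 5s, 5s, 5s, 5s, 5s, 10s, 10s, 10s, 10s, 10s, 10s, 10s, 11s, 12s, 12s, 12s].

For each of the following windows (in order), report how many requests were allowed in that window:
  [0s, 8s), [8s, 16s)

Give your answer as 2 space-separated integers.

Answer: 2 2

Derivation:
Processing requests:
  req#1 t=5s (window 0): ALLOW
  req#2 t=5s (window 0): ALLOW
  req#3 t=5s (window 0): DENY
  req#4 t=5s (window 0): DENY
  req#5 t=5s (window 0): DENY
  req#6 t=5s (window 0): DENY
  req#7 t=10s (window 1): ALLOW
  req#8 t=10s (window 1): ALLOW
  req#9 t=10s (window 1): DENY
  req#10 t=10s (window 1): DENY
  req#11 t=10s (window 1): DENY
  req#12 t=10s (window 1): DENY
  req#13 t=10s (window 1): DENY
  req#14 t=11s (window 1): DENY
  req#15 t=12s (window 1): DENY
  req#16 t=12s (window 1): DENY
  req#17 t=12s (window 1): DENY

Allowed counts by window: 2 2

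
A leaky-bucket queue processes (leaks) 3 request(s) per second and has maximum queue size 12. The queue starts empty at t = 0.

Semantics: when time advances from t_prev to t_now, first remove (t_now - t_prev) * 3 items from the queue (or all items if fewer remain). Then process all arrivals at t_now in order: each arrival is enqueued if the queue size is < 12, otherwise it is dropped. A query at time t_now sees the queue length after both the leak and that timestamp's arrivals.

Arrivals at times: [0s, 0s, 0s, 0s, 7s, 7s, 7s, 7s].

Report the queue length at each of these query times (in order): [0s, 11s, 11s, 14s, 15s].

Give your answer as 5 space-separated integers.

Queue lengths at query times:
  query t=0s: backlog = 4
  query t=11s: backlog = 0
  query t=11s: backlog = 0
  query t=14s: backlog = 0
  query t=15s: backlog = 0

Answer: 4 0 0 0 0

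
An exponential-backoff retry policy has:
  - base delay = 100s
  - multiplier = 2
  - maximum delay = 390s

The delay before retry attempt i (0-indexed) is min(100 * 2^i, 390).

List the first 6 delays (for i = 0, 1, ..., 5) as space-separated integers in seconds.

Computing each delay:
  i=0: min(100*2^0, 390) = 100
  i=1: min(100*2^1, 390) = 200
  i=2: min(100*2^2, 390) = 390
  i=3: min(100*2^3, 390) = 390
  i=4: min(100*2^4, 390) = 390
  i=5: min(100*2^5, 390) = 390

Answer: 100 200 390 390 390 390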